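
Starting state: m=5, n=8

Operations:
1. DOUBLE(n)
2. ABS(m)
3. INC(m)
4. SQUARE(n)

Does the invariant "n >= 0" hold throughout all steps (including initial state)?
Yes

The invariant holds at every step.

State at each step:
Initial: m=5, n=8
After step 1: m=5, n=16
After step 2: m=5, n=16
After step 3: m=6, n=16
After step 4: m=6, n=256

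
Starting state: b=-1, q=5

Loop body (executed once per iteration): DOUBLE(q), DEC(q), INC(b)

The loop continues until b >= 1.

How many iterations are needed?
2

Tracing iterations:
Initial: b=-1, q=5
After iteration 1: b=0, q=9
After iteration 2: b=1, q=17
b >= 1 now holds, so the loop exits after 2 iterations.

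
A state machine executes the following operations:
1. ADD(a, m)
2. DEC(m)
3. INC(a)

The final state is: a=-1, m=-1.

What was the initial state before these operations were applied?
a=-2, m=0

Working backwards:
Final state: a=-1, m=-1
Before step 3 (INC(a)): a=-2, m=-1
Before step 2 (DEC(m)): a=-2, m=0
Before step 1 (ADD(a, m)): a=-2, m=0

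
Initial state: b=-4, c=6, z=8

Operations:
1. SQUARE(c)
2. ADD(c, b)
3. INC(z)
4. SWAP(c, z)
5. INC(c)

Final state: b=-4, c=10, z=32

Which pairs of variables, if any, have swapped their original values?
None

Comparing initial and final values:
z: 8 → 32
b: -4 → -4
c: 6 → 10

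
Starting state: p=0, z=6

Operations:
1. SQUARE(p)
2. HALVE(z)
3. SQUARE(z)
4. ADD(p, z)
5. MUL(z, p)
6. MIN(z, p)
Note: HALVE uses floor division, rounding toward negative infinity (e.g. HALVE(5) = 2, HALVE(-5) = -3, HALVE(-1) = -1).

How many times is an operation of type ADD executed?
1

Counting ADD operations:
Step 4: ADD(p, z) ← ADD
Total: 1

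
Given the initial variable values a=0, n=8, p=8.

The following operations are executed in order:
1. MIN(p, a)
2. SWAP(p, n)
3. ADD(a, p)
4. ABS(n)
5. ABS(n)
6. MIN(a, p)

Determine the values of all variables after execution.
{a: 8, n: 0, p: 8}

Step-by-step execution:
Initial: a=0, n=8, p=8
After step 1 (MIN(p, a)): a=0, n=8, p=0
After step 2 (SWAP(p, n)): a=0, n=0, p=8
After step 3 (ADD(a, p)): a=8, n=0, p=8
After step 4 (ABS(n)): a=8, n=0, p=8
After step 5 (ABS(n)): a=8, n=0, p=8
After step 6 (MIN(a, p)): a=8, n=0, p=8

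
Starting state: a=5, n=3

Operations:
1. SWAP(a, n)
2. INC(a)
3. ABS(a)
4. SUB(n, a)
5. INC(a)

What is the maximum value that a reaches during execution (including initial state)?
5

Values of a at each step:
Initial: a = 5 ← maximum
After step 1: a = 3
After step 2: a = 4
After step 3: a = 4
After step 4: a = 4
After step 5: a = 5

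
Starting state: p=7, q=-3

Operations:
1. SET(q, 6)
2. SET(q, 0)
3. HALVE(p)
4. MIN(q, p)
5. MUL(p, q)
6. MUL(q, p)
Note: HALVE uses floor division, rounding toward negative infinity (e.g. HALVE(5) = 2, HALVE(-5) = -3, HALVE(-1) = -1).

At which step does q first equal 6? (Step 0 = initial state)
Step 1

Tracing q:
Initial: q = -3
After step 1: q = 6 ← first occurrence
After step 2: q = 0
After step 3: q = 0
After step 4: q = 0
After step 5: q = 0
After step 6: q = 0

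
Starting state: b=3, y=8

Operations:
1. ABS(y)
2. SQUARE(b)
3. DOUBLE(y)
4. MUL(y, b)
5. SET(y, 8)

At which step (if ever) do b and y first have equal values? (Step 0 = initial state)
Never

b and y never become equal during execution.

Comparing values at each step:
Initial: b=3, y=8
After step 1: b=3, y=8
After step 2: b=9, y=8
After step 3: b=9, y=16
After step 4: b=9, y=144
After step 5: b=9, y=8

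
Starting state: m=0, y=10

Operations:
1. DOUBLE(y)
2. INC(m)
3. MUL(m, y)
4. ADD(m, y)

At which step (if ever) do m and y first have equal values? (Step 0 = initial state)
Step 3

m and y first become equal after step 3.

Comparing values at each step:
Initial: m=0, y=10
After step 1: m=0, y=20
After step 2: m=1, y=20
After step 3: m=20, y=20 ← equal!
After step 4: m=40, y=20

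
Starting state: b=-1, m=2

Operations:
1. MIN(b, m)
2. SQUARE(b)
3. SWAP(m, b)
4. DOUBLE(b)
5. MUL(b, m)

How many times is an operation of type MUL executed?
1

Counting MUL operations:
Step 5: MUL(b, m) ← MUL
Total: 1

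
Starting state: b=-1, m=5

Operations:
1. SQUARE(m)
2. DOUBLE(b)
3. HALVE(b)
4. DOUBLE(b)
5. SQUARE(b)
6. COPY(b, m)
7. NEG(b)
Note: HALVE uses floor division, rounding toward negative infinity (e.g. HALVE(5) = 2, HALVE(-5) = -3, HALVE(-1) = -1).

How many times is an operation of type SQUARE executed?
2

Counting SQUARE operations:
Step 1: SQUARE(m) ← SQUARE
Step 5: SQUARE(b) ← SQUARE
Total: 2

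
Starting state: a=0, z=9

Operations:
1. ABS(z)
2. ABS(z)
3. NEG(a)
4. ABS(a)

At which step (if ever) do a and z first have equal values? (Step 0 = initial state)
Never

a and z never become equal during execution.

Comparing values at each step:
Initial: a=0, z=9
After step 1: a=0, z=9
After step 2: a=0, z=9
After step 3: a=0, z=9
After step 4: a=0, z=9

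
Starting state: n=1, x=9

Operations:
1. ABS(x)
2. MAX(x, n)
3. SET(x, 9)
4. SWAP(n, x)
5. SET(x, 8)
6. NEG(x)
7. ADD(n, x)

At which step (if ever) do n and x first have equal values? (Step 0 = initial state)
Never

n and x never become equal during execution.

Comparing values at each step:
Initial: n=1, x=9
After step 1: n=1, x=9
After step 2: n=1, x=9
After step 3: n=1, x=9
After step 4: n=9, x=1
After step 5: n=9, x=8
After step 6: n=9, x=-8
After step 7: n=1, x=-8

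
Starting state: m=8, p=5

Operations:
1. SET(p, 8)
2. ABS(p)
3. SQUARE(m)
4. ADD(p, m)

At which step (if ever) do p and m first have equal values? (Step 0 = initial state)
Step 1

p and m first become equal after step 1.

Comparing values at each step:
Initial: p=5, m=8
After step 1: p=8, m=8 ← equal!
After step 2: p=8, m=8 ← equal!
After step 3: p=8, m=64
After step 4: p=72, m=64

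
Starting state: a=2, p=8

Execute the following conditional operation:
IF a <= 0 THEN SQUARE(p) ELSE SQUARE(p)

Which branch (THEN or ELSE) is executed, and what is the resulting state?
Branch: ELSE, Final state: a=2, p=64

Evaluating condition: a <= 0
a = 2
Condition is False, so ELSE branch executes
After SQUARE(p): a=2, p=64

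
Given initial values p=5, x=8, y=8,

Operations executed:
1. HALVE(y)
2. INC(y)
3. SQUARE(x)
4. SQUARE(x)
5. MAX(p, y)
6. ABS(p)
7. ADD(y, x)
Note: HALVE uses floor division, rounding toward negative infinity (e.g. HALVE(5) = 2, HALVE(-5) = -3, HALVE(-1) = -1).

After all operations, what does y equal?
y = 4101

Tracing execution:
Step 1: HALVE(y) → y = 4
Step 2: INC(y) → y = 5
Step 3: SQUARE(x) → y = 5
Step 4: SQUARE(x) → y = 5
Step 5: MAX(p, y) → y = 5
Step 6: ABS(p) → y = 5
Step 7: ADD(y, x) → y = 4101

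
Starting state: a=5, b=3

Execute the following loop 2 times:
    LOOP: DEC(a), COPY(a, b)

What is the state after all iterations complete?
a=3, b=3

Iteration trace:
Start: a=5, b=3
After iteration 1: a=3, b=3
After iteration 2: a=3, b=3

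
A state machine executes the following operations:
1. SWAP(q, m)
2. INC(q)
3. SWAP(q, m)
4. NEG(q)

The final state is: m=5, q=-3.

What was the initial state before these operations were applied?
m=4, q=3

Working backwards:
Final state: m=5, q=-3
Before step 4 (NEG(q)): m=5, q=3
Before step 3 (SWAP(q, m)): m=3, q=5
Before step 2 (INC(q)): m=3, q=4
Before step 1 (SWAP(q, m)): m=4, q=3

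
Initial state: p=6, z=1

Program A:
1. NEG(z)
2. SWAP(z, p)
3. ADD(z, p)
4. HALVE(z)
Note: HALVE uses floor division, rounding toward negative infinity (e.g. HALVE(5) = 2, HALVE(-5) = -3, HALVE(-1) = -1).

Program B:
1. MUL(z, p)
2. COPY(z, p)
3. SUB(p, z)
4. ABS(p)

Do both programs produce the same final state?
No

Program A final state: p=-1, z=2
Program B final state: p=0, z=6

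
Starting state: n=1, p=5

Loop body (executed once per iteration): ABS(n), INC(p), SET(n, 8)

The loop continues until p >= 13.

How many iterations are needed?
8

Tracing iterations:
Initial: n=1, p=5
After iteration 1: n=8, p=6
After iteration 2: n=8, p=7
After iteration 3: n=8, p=8
After iteration 4: n=8, p=9
After iteration 5: n=8, p=10
After iteration 6: n=8, p=11
After iteration 7: n=8, p=12
After iteration 8: n=8, p=13
p >= 13 now holds, so the loop exits after 8 iterations.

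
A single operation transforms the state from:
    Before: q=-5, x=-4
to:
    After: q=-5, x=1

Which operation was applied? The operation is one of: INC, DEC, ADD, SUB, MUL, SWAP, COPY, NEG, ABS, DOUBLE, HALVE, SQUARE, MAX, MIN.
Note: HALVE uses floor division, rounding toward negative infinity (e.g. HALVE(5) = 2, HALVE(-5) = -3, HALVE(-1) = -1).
SUB(x, q)

Analyzing the change:
Before: q=-5, x=-4
After: q=-5, x=1
Variable x changed from -4 to 1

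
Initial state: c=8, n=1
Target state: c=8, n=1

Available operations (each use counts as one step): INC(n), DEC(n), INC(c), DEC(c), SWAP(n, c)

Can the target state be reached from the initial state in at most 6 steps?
Yes

Path (0 steps): 0 steps (already at target)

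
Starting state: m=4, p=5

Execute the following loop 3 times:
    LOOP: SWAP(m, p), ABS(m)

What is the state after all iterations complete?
m=5, p=4

Iteration trace:
Start: m=4, p=5
After iteration 1: m=5, p=4
After iteration 2: m=4, p=5
After iteration 3: m=5, p=4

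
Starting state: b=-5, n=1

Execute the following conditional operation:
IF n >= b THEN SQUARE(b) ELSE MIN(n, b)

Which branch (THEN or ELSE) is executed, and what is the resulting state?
Branch: THEN, Final state: b=25, n=1

Evaluating condition: n >= b
n = 1, b = -5
Condition is True, so THEN branch executes
After SQUARE(b): b=25, n=1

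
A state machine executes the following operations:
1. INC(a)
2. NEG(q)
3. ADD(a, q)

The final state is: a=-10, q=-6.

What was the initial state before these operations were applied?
a=-5, q=6

Working backwards:
Final state: a=-10, q=-6
Before step 3 (ADD(a, q)): a=-4, q=-6
Before step 2 (NEG(q)): a=-4, q=6
Before step 1 (INC(a)): a=-5, q=6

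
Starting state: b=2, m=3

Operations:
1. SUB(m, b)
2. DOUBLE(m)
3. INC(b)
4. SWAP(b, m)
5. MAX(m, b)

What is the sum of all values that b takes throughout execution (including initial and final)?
13

Values of b at each step:
Initial: b = 2
After step 1: b = 2
After step 2: b = 2
After step 3: b = 3
After step 4: b = 2
After step 5: b = 2
Sum = 2 + 2 + 2 + 3 + 2 + 2 = 13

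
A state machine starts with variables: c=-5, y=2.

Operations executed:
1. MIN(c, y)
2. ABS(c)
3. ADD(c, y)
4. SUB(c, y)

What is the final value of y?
y = 2

Tracing execution:
Step 1: MIN(c, y) → y = 2
Step 2: ABS(c) → y = 2
Step 3: ADD(c, y) → y = 2
Step 4: SUB(c, y) → y = 2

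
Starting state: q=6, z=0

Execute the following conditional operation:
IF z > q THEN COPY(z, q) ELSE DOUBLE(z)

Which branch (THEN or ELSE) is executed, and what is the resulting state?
Branch: ELSE, Final state: q=6, z=0

Evaluating condition: z > q
z = 0, q = 6
Condition is False, so ELSE branch executes
After DOUBLE(z): q=6, z=0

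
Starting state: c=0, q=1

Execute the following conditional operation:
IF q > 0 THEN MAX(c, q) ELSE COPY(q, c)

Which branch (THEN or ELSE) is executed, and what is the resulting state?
Branch: THEN, Final state: c=1, q=1

Evaluating condition: q > 0
q = 1
Condition is True, so THEN branch executes
After MAX(c, q): c=1, q=1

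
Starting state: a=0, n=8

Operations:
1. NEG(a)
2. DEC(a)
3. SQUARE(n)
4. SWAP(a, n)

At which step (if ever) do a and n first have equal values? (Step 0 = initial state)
Never

a and n never become equal during execution.

Comparing values at each step:
Initial: a=0, n=8
After step 1: a=0, n=8
After step 2: a=-1, n=8
After step 3: a=-1, n=64
After step 4: a=64, n=-1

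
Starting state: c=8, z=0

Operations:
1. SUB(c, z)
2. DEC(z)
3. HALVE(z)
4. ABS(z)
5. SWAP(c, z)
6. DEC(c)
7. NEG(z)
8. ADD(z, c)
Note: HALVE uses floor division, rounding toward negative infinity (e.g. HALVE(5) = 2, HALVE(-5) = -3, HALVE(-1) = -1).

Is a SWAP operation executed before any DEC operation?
No

First SWAP: step 5
First DEC: step 2
Since 5 > 2, DEC comes first.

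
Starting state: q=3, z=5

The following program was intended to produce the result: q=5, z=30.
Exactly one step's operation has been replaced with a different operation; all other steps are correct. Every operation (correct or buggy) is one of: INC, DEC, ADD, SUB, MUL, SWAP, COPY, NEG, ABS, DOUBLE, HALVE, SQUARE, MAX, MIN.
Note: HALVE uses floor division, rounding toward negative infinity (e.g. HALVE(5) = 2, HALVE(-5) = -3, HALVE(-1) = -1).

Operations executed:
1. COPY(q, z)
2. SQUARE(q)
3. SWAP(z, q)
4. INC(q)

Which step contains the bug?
Step 4

Trace with buggy code:
Initial: q=3, z=5
After step 1: q=5, z=5
After step 2: q=25, z=5
After step 3: q=5, z=25
After step 4: q=6, z=25
Actual final q=6, z=25 ≠ expected q=5, z=30.
Step 4 is the only position where a single-operation replacement can produce the expected result.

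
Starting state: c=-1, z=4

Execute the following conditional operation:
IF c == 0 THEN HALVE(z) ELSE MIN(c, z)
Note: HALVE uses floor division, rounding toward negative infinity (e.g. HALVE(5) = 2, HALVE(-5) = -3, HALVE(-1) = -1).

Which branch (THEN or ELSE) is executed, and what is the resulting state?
Branch: ELSE, Final state: c=-1, z=4

Evaluating condition: c == 0
c = -1
Condition is False, so ELSE branch executes
After MIN(c, z): c=-1, z=4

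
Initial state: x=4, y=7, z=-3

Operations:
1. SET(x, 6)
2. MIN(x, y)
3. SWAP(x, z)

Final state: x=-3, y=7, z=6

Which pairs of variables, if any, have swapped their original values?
None

Comparing initial and final values:
x: 4 → -3
z: -3 → 6
y: 7 → 7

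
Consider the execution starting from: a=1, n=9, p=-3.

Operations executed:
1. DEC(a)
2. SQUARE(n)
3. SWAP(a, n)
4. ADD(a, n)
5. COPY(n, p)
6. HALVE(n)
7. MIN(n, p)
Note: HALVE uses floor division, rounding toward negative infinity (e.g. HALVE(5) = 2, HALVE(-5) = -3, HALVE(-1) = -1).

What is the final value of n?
n = -3

Tracing execution:
Step 1: DEC(a) → n = 9
Step 2: SQUARE(n) → n = 81
Step 3: SWAP(a, n) → n = 0
Step 4: ADD(a, n) → n = 0
Step 5: COPY(n, p) → n = -3
Step 6: HALVE(n) → n = -2
Step 7: MIN(n, p) → n = -3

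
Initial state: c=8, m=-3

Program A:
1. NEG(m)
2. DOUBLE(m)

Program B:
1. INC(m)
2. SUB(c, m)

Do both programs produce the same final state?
No

Program A final state: c=8, m=6
Program B final state: c=10, m=-2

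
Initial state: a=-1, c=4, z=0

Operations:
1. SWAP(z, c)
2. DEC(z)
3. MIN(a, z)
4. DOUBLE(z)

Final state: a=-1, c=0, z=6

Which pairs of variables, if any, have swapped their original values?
None

Comparing initial and final values:
c: 4 → 0
z: 0 → 6
a: -1 → -1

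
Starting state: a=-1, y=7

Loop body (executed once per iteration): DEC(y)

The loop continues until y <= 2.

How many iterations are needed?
5

Tracing iterations:
Initial: a=-1, y=7
After iteration 1: a=-1, y=6
After iteration 2: a=-1, y=5
After iteration 3: a=-1, y=4
After iteration 4: a=-1, y=3
After iteration 5: a=-1, y=2
y <= 2 now holds, so the loop exits after 5 iterations.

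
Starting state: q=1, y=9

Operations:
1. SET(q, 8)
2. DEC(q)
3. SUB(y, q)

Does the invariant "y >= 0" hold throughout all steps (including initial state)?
Yes

The invariant holds at every step.

State at each step:
Initial: q=1, y=9
After step 1: q=8, y=9
After step 2: q=7, y=9
After step 3: q=7, y=2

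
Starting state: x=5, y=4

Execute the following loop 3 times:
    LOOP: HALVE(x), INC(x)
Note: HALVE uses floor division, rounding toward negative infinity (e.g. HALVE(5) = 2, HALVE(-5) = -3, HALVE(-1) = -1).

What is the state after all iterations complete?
x=2, y=4

Iteration trace:
Start: x=5, y=4
After iteration 1: x=3, y=4
After iteration 2: x=2, y=4
After iteration 3: x=2, y=4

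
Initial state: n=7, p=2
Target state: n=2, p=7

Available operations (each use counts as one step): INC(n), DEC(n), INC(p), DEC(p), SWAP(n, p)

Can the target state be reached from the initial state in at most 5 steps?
Yes

Path (1 step): SWAP(n, p)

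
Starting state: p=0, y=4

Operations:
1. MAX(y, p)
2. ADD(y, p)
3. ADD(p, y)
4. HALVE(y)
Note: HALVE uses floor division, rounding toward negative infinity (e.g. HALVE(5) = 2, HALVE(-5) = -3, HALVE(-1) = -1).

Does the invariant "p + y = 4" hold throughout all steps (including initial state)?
No, violated after step 3

The invariant is violated after step 3.

State at each step:
Initial: p=0, y=4
After step 1: p=0, y=4
After step 2: p=0, y=4
After step 3: p=4, y=4
After step 4: p=4, y=2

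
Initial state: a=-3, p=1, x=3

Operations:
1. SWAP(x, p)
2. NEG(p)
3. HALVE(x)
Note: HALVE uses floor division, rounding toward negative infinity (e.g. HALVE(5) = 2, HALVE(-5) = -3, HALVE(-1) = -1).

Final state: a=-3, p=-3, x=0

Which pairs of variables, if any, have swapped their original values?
None

Comparing initial and final values:
x: 3 → 0
a: -3 → -3
p: 1 → -3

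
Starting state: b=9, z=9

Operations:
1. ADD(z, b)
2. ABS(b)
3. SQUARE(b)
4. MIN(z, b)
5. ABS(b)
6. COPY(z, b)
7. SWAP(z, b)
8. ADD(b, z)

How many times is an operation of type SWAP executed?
1

Counting SWAP operations:
Step 7: SWAP(z, b) ← SWAP
Total: 1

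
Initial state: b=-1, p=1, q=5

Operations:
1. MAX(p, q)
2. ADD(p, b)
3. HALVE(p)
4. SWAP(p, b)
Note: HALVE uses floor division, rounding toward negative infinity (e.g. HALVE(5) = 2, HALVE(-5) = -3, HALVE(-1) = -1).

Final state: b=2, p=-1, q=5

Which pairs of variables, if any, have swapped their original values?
None

Comparing initial and final values:
p: 1 → -1
b: -1 → 2
q: 5 → 5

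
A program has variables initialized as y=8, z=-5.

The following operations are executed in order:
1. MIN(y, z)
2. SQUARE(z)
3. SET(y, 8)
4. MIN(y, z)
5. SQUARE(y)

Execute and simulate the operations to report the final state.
{y: 64, z: 25}

Step-by-step execution:
Initial: y=8, z=-5
After step 1 (MIN(y, z)): y=-5, z=-5
After step 2 (SQUARE(z)): y=-5, z=25
After step 3 (SET(y, 8)): y=8, z=25
After step 4 (MIN(y, z)): y=8, z=25
After step 5 (SQUARE(y)): y=64, z=25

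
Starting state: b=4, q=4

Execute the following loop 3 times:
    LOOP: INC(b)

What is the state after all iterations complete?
b=7, q=4

Iteration trace:
Start: b=4, q=4
After iteration 1: b=5, q=4
After iteration 2: b=6, q=4
After iteration 3: b=7, q=4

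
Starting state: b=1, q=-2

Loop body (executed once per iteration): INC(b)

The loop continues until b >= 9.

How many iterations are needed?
8

Tracing iterations:
Initial: b=1, q=-2
After iteration 1: b=2, q=-2
After iteration 2: b=3, q=-2
After iteration 3: b=4, q=-2
After iteration 4: b=5, q=-2
After iteration 5: b=6, q=-2
After iteration 6: b=7, q=-2
After iteration 7: b=8, q=-2
After iteration 8: b=9, q=-2
b >= 9 now holds, so the loop exits after 8 iterations.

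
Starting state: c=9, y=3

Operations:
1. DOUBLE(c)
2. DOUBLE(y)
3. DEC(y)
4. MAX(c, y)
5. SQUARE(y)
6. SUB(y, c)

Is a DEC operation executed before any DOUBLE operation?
No

First DEC: step 3
First DOUBLE: step 1
Since 3 > 1, DOUBLE comes first.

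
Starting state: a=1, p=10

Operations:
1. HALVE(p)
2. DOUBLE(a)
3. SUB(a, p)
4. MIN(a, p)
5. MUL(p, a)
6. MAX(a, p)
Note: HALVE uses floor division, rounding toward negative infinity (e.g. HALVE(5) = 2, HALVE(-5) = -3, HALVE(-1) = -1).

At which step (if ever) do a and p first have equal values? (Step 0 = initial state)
Never

a and p never become equal during execution.

Comparing values at each step:
Initial: a=1, p=10
After step 1: a=1, p=5
After step 2: a=2, p=5
After step 3: a=-3, p=5
After step 4: a=-3, p=5
After step 5: a=-3, p=-15
After step 6: a=-3, p=-15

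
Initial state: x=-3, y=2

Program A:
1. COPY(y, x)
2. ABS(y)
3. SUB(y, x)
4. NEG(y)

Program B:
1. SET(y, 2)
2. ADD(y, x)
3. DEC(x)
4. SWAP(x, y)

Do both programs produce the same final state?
No

Program A final state: x=-3, y=-6
Program B final state: x=-1, y=-4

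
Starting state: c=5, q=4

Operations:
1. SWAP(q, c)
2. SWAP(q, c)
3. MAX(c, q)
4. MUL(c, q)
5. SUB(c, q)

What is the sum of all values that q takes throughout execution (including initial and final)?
25

Values of q at each step:
Initial: q = 4
After step 1: q = 5
After step 2: q = 4
After step 3: q = 4
After step 4: q = 4
After step 5: q = 4
Sum = 4 + 5 + 4 + 4 + 4 + 4 = 25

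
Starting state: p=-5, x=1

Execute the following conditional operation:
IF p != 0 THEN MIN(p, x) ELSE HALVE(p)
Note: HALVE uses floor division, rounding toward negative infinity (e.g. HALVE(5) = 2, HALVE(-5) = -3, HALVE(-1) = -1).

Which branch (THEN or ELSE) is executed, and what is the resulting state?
Branch: THEN, Final state: p=-5, x=1

Evaluating condition: p != 0
p = -5
Condition is True, so THEN branch executes
After MIN(p, x): p=-5, x=1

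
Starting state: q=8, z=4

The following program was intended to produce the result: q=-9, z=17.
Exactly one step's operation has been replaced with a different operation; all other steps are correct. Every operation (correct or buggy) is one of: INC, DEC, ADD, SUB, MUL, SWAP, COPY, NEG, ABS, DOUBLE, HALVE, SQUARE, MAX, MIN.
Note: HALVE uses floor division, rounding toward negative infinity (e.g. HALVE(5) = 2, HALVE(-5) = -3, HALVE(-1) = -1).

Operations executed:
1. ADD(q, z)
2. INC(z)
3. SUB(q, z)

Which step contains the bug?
Step 1

Trace with buggy code:
Initial: q=8, z=4
After step 1: q=12, z=4
After step 2: q=12, z=5
After step 3: q=7, z=5
Actual final q=7, z=5 ≠ expected q=-9, z=17.
Step 1 is the only position where a single-operation replacement can produce the expected result.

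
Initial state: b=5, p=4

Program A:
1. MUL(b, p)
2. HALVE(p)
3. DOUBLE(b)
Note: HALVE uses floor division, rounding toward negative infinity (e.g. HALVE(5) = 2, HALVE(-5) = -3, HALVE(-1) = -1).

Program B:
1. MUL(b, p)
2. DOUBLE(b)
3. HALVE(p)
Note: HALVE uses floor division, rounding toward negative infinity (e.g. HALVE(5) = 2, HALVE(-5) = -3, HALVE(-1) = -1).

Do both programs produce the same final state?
Yes

Program A final state: b=40, p=2
Program B final state: b=40, p=2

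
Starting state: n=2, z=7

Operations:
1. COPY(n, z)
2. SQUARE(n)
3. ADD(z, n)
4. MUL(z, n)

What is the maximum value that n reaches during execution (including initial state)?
49

Values of n at each step:
Initial: n = 2
After step 1: n = 7
After step 2: n = 49 ← maximum
After step 3: n = 49
After step 4: n = 49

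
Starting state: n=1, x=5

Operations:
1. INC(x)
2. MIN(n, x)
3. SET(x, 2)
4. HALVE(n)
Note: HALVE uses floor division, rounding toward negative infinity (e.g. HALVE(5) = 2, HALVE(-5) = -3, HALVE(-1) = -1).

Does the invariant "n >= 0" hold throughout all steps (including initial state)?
Yes

The invariant holds at every step.

State at each step:
Initial: n=1, x=5
After step 1: n=1, x=6
After step 2: n=1, x=6
After step 3: n=1, x=2
After step 4: n=0, x=2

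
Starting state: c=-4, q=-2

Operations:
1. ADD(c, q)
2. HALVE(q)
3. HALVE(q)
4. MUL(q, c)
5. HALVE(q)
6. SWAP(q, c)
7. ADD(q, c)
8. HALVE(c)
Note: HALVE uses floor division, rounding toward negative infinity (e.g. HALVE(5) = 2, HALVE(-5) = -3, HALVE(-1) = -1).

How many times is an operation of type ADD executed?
2

Counting ADD operations:
Step 1: ADD(c, q) ← ADD
Step 7: ADD(q, c) ← ADD
Total: 2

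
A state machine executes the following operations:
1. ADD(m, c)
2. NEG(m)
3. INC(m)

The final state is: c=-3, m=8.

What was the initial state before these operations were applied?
c=-3, m=-4

Working backwards:
Final state: c=-3, m=8
Before step 3 (INC(m)): c=-3, m=7
Before step 2 (NEG(m)): c=-3, m=-7
Before step 1 (ADD(m, c)): c=-3, m=-4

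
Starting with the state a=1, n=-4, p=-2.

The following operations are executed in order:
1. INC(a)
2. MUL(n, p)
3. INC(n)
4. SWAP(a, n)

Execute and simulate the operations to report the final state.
{a: 9, n: 2, p: -2}

Step-by-step execution:
Initial: a=1, n=-4, p=-2
After step 1 (INC(a)): a=2, n=-4, p=-2
After step 2 (MUL(n, p)): a=2, n=8, p=-2
After step 3 (INC(n)): a=2, n=9, p=-2
After step 4 (SWAP(a, n)): a=9, n=2, p=-2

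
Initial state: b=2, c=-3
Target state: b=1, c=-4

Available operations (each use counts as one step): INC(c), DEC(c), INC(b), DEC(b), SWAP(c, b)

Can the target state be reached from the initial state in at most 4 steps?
Yes

Path (2 steps): DEC(c) → DEC(b)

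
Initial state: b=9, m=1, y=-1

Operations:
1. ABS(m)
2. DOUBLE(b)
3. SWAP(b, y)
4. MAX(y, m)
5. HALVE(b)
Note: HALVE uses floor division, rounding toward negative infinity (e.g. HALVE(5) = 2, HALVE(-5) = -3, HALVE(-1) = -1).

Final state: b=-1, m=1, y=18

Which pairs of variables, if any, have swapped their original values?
None

Comparing initial and final values:
b: 9 → -1
m: 1 → 1
y: -1 → 18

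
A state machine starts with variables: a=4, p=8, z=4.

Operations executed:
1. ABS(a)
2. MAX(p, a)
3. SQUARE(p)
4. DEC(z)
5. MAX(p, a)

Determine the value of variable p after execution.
p = 64

Tracing execution:
Step 1: ABS(a) → p = 8
Step 2: MAX(p, a) → p = 8
Step 3: SQUARE(p) → p = 64
Step 4: DEC(z) → p = 64
Step 5: MAX(p, a) → p = 64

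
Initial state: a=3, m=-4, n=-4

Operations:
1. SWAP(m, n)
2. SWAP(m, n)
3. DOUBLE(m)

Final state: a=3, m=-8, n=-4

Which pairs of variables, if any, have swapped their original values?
None

Comparing initial and final values:
m: -4 → -8
n: -4 → -4
a: 3 → 3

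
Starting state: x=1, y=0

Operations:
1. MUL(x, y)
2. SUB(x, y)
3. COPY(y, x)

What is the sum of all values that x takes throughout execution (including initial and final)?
1

Values of x at each step:
Initial: x = 1
After step 1: x = 0
After step 2: x = 0
After step 3: x = 0
Sum = 1 + 0 + 0 + 0 = 1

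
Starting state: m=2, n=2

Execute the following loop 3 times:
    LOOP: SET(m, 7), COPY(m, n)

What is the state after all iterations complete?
m=2, n=2

Iteration trace:
Start: m=2, n=2
After iteration 1: m=2, n=2
After iteration 2: m=2, n=2
After iteration 3: m=2, n=2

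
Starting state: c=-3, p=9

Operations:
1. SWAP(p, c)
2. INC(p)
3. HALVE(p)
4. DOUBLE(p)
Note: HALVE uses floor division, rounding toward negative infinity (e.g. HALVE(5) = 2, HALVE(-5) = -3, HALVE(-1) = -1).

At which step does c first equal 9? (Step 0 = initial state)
Step 1

Tracing c:
Initial: c = -3
After step 1: c = 9 ← first occurrence
After step 2: c = 9
After step 3: c = 9
After step 4: c = 9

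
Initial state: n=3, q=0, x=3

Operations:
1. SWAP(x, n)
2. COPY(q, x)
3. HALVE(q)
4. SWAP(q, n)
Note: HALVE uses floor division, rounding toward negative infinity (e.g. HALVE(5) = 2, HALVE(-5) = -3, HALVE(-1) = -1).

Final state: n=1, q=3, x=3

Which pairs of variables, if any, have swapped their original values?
None

Comparing initial and final values:
n: 3 → 1
q: 0 → 3
x: 3 → 3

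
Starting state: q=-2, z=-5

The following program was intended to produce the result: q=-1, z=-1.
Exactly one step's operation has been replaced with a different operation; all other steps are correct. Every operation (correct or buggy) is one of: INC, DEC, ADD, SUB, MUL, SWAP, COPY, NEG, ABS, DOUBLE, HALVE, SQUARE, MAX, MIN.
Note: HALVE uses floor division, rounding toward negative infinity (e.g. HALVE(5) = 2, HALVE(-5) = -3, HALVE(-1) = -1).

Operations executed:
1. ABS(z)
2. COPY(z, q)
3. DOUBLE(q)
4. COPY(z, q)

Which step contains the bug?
Step 3

Trace with buggy code:
Initial: q=-2, z=-5
After step 1: q=-2, z=5
After step 2: q=-2, z=-2
After step 3: q=-4, z=-2
After step 4: q=-4, z=-4
Actual final q=-4, z=-4 ≠ expected q=-1, z=-1.
Step 3 is the only position where a single-operation replacement can produce the expected result.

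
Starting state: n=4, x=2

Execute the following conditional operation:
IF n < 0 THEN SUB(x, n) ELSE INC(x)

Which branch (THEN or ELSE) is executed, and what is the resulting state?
Branch: ELSE, Final state: n=4, x=3

Evaluating condition: n < 0
n = 4
Condition is False, so ELSE branch executes
After INC(x): n=4, x=3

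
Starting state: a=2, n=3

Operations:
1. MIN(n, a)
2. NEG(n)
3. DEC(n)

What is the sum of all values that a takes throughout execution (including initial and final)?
8

Values of a at each step:
Initial: a = 2
After step 1: a = 2
After step 2: a = 2
After step 3: a = 2
Sum = 2 + 2 + 2 + 2 = 8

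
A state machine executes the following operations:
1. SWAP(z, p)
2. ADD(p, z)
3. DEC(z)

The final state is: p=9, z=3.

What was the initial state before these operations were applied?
p=4, z=5

Working backwards:
Final state: p=9, z=3
Before step 3 (DEC(z)): p=9, z=4
Before step 2 (ADD(p, z)): p=5, z=4
Before step 1 (SWAP(z, p)): p=4, z=5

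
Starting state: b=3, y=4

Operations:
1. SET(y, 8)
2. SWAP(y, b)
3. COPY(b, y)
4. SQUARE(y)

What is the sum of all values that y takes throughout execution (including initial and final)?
27

Values of y at each step:
Initial: y = 4
After step 1: y = 8
After step 2: y = 3
After step 3: y = 3
After step 4: y = 9
Sum = 4 + 8 + 3 + 3 + 9 = 27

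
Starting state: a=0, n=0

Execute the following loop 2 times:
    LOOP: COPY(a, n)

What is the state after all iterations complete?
a=0, n=0

Iteration trace:
Start: a=0, n=0
After iteration 1: a=0, n=0
After iteration 2: a=0, n=0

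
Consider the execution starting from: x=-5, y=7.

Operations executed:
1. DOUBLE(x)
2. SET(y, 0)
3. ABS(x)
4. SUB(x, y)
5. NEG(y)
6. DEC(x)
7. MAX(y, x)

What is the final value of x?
x = 9

Tracing execution:
Step 1: DOUBLE(x) → x = -10
Step 2: SET(y, 0) → x = -10
Step 3: ABS(x) → x = 10
Step 4: SUB(x, y) → x = 10
Step 5: NEG(y) → x = 10
Step 6: DEC(x) → x = 9
Step 7: MAX(y, x) → x = 9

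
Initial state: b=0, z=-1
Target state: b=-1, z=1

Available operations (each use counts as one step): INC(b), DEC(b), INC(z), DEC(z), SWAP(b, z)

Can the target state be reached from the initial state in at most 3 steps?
Yes

Path (2 steps): INC(b) → SWAP(b, z)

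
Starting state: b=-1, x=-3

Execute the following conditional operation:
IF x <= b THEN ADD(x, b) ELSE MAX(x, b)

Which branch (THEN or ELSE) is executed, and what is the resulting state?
Branch: THEN, Final state: b=-1, x=-4

Evaluating condition: x <= b
x = -3, b = -1
Condition is True, so THEN branch executes
After ADD(x, b): b=-1, x=-4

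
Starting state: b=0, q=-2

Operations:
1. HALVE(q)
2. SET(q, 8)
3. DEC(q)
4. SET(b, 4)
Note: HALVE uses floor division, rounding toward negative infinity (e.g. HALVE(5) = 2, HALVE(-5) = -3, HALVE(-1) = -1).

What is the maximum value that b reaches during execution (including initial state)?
4

Values of b at each step:
Initial: b = 0
After step 1: b = 0
After step 2: b = 0
After step 3: b = 0
After step 4: b = 4 ← maximum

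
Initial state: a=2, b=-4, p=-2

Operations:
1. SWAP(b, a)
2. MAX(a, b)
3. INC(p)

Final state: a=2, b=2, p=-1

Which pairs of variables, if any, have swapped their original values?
None

Comparing initial and final values:
p: -2 → -1
b: -4 → 2
a: 2 → 2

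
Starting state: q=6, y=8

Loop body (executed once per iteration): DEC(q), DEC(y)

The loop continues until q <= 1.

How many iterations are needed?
5

Tracing iterations:
Initial: q=6, y=8
After iteration 1: q=5, y=7
After iteration 2: q=4, y=6
After iteration 3: q=3, y=5
After iteration 4: q=2, y=4
After iteration 5: q=1, y=3
q <= 1 now holds, so the loop exits after 5 iterations.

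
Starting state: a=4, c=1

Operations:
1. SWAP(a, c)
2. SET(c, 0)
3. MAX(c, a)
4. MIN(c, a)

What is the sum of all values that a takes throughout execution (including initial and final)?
8

Values of a at each step:
Initial: a = 4
After step 1: a = 1
After step 2: a = 1
After step 3: a = 1
After step 4: a = 1
Sum = 4 + 1 + 1 + 1 + 1 = 8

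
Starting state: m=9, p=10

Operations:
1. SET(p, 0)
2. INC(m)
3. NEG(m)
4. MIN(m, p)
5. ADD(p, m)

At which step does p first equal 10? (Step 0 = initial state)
Step 0

Tracing p:
Initial: p = 10 ← first occurrence
After step 1: p = 0
After step 2: p = 0
After step 3: p = 0
After step 4: p = 0
After step 5: p = -10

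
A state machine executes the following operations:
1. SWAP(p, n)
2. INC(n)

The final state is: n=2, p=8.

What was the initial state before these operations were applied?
n=8, p=1

Working backwards:
Final state: n=2, p=8
Before step 2 (INC(n)): n=1, p=8
Before step 1 (SWAP(p, n)): n=8, p=1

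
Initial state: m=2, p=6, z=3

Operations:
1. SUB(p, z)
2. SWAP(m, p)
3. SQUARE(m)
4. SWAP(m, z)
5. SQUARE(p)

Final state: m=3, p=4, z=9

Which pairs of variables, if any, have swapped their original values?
None

Comparing initial and final values:
p: 6 → 4
m: 2 → 3
z: 3 → 9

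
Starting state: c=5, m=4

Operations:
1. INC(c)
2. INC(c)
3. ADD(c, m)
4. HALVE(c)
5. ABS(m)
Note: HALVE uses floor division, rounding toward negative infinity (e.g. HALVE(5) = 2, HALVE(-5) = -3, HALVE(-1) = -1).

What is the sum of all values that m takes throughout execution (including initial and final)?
24

Values of m at each step:
Initial: m = 4
After step 1: m = 4
After step 2: m = 4
After step 3: m = 4
After step 4: m = 4
After step 5: m = 4
Sum = 4 + 4 + 4 + 4 + 4 + 4 = 24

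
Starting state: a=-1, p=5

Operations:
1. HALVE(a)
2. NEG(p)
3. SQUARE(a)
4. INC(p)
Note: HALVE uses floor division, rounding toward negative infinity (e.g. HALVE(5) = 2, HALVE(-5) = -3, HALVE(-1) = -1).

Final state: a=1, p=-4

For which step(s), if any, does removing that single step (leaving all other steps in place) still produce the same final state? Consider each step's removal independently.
Step(s) 1

Testing removal of each single step:
Without step 1: final = a=1, p=-4 (same)
Without step 2: final = a=1, p=6 (different)
Without step 3: final = a=-1, p=-4 (different)
Without step 4: final = a=1, p=-5 (different)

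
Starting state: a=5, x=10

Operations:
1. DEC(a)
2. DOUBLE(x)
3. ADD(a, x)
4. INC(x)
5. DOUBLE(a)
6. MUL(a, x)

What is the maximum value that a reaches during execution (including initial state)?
1008

Values of a at each step:
Initial: a = 5
After step 1: a = 4
After step 2: a = 4
After step 3: a = 24
After step 4: a = 24
After step 5: a = 48
After step 6: a = 1008 ← maximum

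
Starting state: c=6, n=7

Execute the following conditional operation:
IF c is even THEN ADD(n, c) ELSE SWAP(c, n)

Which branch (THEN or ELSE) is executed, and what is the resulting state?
Branch: THEN, Final state: c=6, n=13

Evaluating condition: c is even
Condition is True, so THEN branch executes
After ADD(n, c): c=6, n=13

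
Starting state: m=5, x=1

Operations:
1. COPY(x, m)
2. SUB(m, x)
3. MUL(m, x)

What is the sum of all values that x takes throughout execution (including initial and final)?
16

Values of x at each step:
Initial: x = 1
After step 1: x = 5
After step 2: x = 5
After step 3: x = 5
Sum = 1 + 5 + 5 + 5 = 16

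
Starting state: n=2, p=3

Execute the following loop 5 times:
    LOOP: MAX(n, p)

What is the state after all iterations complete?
n=3, p=3

Iteration trace:
Start: n=2, p=3
After iteration 1: n=3, p=3
After iteration 2: n=3, p=3
After iteration 3: n=3, p=3
After iteration 4: n=3, p=3
After iteration 5: n=3, p=3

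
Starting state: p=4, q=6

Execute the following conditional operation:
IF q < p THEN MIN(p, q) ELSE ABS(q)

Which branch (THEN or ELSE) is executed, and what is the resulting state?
Branch: ELSE, Final state: p=4, q=6

Evaluating condition: q < p
q = 6, p = 4
Condition is False, so ELSE branch executes
After ABS(q): p=4, q=6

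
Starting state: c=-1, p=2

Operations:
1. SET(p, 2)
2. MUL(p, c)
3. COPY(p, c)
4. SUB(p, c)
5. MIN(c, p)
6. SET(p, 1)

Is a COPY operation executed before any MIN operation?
Yes

First COPY: step 3
First MIN: step 5
Since 3 < 5, COPY comes first.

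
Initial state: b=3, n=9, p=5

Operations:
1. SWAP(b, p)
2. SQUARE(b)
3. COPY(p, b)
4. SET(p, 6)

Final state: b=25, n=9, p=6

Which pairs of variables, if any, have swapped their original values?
None

Comparing initial and final values:
n: 9 → 9
p: 5 → 6
b: 3 → 25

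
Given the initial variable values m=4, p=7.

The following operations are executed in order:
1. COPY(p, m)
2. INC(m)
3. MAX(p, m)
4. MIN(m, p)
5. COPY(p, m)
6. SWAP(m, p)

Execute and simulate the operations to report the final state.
{m: 5, p: 5}

Step-by-step execution:
Initial: m=4, p=7
After step 1 (COPY(p, m)): m=4, p=4
After step 2 (INC(m)): m=5, p=4
After step 3 (MAX(p, m)): m=5, p=5
After step 4 (MIN(m, p)): m=5, p=5
After step 5 (COPY(p, m)): m=5, p=5
After step 6 (SWAP(m, p)): m=5, p=5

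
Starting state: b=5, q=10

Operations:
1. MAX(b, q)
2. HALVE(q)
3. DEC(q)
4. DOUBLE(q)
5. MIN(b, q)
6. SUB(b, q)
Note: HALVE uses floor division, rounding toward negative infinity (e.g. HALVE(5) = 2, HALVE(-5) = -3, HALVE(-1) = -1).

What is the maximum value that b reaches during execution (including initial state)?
10

Values of b at each step:
Initial: b = 5
After step 1: b = 10 ← maximum
After step 2: b = 10
After step 3: b = 10
After step 4: b = 10
After step 5: b = 8
After step 6: b = 0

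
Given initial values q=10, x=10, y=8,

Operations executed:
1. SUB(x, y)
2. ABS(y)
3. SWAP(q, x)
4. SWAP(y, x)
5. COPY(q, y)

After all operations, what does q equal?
q = 10

Tracing execution:
Step 1: SUB(x, y) → q = 10
Step 2: ABS(y) → q = 10
Step 3: SWAP(q, x) → q = 2
Step 4: SWAP(y, x) → q = 2
Step 5: COPY(q, y) → q = 10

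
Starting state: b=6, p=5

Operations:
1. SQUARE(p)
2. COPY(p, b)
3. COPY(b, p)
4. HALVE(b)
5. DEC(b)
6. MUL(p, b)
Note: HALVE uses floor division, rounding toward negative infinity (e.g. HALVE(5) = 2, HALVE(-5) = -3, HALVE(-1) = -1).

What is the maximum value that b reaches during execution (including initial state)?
6

Values of b at each step:
Initial: b = 6 ← maximum
After step 1: b = 6
After step 2: b = 6
After step 3: b = 6
After step 4: b = 3
After step 5: b = 2
After step 6: b = 2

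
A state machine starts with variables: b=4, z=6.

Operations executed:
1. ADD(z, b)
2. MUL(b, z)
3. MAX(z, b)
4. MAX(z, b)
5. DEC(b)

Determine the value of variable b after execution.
b = 39

Tracing execution:
Step 1: ADD(z, b) → b = 4
Step 2: MUL(b, z) → b = 40
Step 3: MAX(z, b) → b = 40
Step 4: MAX(z, b) → b = 40
Step 5: DEC(b) → b = 39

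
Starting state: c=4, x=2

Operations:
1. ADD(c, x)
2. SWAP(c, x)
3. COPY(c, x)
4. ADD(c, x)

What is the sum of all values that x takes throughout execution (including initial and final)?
22

Values of x at each step:
Initial: x = 2
After step 1: x = 2
After step 2: x = 6
After step 3: x = 6
After step 4: x = 6
Sum = 2 + 2 + 6 + 6 + 6 = 22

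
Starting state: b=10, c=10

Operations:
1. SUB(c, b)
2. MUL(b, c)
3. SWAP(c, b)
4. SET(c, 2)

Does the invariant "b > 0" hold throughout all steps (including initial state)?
No, violated after step 2

The invariant is violated after step 2.

State at each step:
Initial: b=10, c=10
After step 1: b=10, c=0
After step 2: b=0, c=0
After step 3: b=0, c=0
After step 4: b=0, c=2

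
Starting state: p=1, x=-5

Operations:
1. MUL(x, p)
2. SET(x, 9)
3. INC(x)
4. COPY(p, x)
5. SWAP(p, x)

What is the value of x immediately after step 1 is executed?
x = -5

Tracing x through execution:
Initial: x = -5
After step 1 (MUL(x, p)): x = -5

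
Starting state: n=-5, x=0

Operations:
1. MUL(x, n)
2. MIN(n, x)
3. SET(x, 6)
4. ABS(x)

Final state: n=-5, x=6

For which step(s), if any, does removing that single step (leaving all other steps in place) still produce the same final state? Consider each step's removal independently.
Step(s) 1, 2, 4

Testing removal of each single step:
Without step 1: final = n=-5, x=6 (same)
Without step 2: final = n=-5, x=6 (same)
Without step 3: final = n=-5, x=0 (different)
Without step 4: final = n=-5, x=6 (same)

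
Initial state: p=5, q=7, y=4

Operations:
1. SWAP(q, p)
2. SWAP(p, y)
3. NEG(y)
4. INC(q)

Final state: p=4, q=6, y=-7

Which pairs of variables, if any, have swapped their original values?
None

Comparing initial and final values:
p: 5 → 4
y: 4 → -7
q: 7 → 6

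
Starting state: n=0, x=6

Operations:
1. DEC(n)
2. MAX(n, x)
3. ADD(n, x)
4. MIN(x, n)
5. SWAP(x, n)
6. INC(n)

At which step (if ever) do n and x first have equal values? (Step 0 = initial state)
Step 2

n and x first become equal after step 2.

Comparing values at each step:
Initial: n=0, x=6
After step 1: n=-1, x=6
After step 2: n=6, x=6 ← equal!
After step 3: n=12, x=6
After step 4: n=12, x=6
After step 5: n=6, x=12
After step 6: n=7, x=12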